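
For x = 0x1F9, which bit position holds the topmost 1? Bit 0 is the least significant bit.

0x1F9 = 111111001
The topmost 1 is at position 8 (since 2^8 = 256 ≤ 505 < 512).

8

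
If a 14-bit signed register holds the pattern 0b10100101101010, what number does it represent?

pattern = 10100101101010 (MSB is 1 ⇒ negative)
Invert: 01011010010101, add 1 → 01011010010110 = 5782, so the value is -5782.
(Equivalently: 10602 - 2^14 = 10602 - 16384 = -5782.)

-5782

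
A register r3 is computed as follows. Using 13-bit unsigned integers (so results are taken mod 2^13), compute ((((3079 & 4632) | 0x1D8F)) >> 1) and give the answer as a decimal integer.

3079 = 0110000000111
4632 = 1001000011000
→ & → 0000000000000 = 0
0x1D8F = 1110110001111
→ | → 1110110001111 = 7567
→ >> 1 → 0111011000111 = 3783

3783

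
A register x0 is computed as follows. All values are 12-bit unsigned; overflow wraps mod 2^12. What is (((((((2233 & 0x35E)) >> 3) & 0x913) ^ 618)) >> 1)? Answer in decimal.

308

2233 = 100010111001
0x35E = 001101011110
→ & → 000000011000 = 24
→ >> 3 → 000000000011 = 3
0x913 = 100100010011
→ & → 000000000011 = 3
618 = 001001101010
→ ^ → 001001101001 = 617
→ >> 1 → 000100110100 = 308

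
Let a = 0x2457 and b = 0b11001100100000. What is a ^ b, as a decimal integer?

0x2457 = 10010001010111
b = 11001100100000
XOR → 01011101110111 = 6007

6007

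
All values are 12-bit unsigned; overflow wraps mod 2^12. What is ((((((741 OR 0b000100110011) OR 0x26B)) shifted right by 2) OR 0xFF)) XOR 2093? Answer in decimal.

2258

741 = 001011100101
0b000100110011 = 000100110011
→ OR → 001111110111 = 1015
0x26B = 001001101011
→ OR → 001111111111 = 1023
→ shifted right by 2 → 000011111111 = 255
0xFF = 000011111111
→ OR → 000011111111 = 255
2093 = 100000101101
→ XOR → 100011010010 = 2258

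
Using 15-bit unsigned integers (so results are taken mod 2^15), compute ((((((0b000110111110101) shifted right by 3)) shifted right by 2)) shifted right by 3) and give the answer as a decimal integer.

13

0b000110111110101 = 000110111110101
→ shifted right by 3 → 000000110111110 = 446
→ shifted right by 2 → 000000001101111 = 111
→ shifted right by 3 → 000000000001101 = 13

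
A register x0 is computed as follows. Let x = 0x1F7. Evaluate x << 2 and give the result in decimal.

0x1F7 = 00111110111
shift left by 2 → 11111011100 = 2012
(equivalently, 503 × 2^2 = 503 × 4)

2012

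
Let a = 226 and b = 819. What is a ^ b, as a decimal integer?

226 = 0011100010
819 = 1100110011
XOR → 1111010001 = 977

977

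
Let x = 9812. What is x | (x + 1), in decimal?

9813

x = 10011001010100 = 9812
x + 1 = 10011001010101
OR    = 10011001010101 = 9813
(x | (x + 1) sets the lowest cleared bit.)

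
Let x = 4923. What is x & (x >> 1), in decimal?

x = 1001100111011 = 4923
x>>1 = 0100110011101
AND  = 0000100011001 = 281
(x & (x >> 1) has a 1 wherever x has two consecutive 1 bits.)

281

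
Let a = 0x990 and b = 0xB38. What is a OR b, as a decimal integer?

0x990 = 100110010000
0xB38 = 101100111000
 OR → 101110111000 = 3000

3000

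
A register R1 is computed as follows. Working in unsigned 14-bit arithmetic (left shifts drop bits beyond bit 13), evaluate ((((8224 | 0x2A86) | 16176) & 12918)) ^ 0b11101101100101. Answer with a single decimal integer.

2387

8224 = 10000000100000
0x2A86 = 10101010000110
→ | → 10101010100110 = 10918
16176 = 11111100110000
→ | → 11111110110110 = 16310
12918 = 11001001110110
→ & → 11001000110110 = 12854
0b11101101100101 = 11101101100101
→ ^ → 00100101010011 = 2387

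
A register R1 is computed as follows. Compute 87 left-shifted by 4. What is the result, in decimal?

1392

87 = 00001010111
shift left by 4 → 10101110000 = 1392
(equivalently, 87 × 2^4 = 87 × 16)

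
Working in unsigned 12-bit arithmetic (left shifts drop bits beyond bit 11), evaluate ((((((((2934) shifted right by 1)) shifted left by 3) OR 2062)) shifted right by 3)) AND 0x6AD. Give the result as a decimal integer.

169

2934 = 101101110110
→ shifted right by 1 → 010110111011 = 1467
→ shifted left by 3 (mod 2^12) → 110111011000 = 3544
2062 = 100000001110
→ OR → 110111011110 = 3550
→ shifted right by 3 → 000110111011 = 443
0x6AD = 011010101101
→ AND → 000010101001 = 169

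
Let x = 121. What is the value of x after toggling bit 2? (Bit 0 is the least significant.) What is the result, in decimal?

x = 000001111001
bit 2 is currently 0; toggle it via x ^ (1 << 2) = x ^ 4
→ 000001111101 = 125

125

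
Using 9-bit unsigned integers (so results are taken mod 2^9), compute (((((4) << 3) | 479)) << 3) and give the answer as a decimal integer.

4 = 000000100
→ << 3 (mod 2^9) → 000100000 = 32
479 = 111011111
→ | → 111111111 = 511
→ << 3 (mod 2^9) → 111111000 = 504

504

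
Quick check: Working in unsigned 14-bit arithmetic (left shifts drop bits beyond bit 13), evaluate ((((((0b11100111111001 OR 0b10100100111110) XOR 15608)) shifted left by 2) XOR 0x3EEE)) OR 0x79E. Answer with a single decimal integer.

0b11100111111001 = 11100111111001
0b10100100111110 = 10100100111110
→ OR → 11100111111111 = 14847
15608 = 11110011111000
→ XOR → 00010100000111 = 1287
→ shifted left by 2 (mod 2^14) → 01010000011100 = 5148
0x3EEE = 11111011101110
→ XOR → 10101011110010 = 10994
0x79E = 00011110011110
→ OR → 10111111111110 = 12286

12286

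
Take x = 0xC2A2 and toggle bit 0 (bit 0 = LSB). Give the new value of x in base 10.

x = 1100001010100010
bit 0 is currently 0; toggle it via x ^ (1 << 0) = x ^ 1
→ 1100001010100011 = 49827

49827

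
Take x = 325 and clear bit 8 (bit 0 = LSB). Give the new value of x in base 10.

x = 101000101
bit 8 is currently 1; clear it via x & ~(1 << 8) = x & ~256
→ 001000101 = 69

69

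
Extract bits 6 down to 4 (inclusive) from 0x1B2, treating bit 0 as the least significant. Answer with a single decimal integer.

3

v = 0110110010
Shift right by 4: 011011
Mask low 3 bits: 011 = 3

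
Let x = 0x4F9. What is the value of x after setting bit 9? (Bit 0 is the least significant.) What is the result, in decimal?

x = 010011111001
bit 9 is currently 0; set it via x | (1 << 9) = x | 512
→ 011011111001 = 1785

1785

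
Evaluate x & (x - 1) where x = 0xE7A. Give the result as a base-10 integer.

x = 111001111010 = 3706
x - 1 = 111001111001
AND   = 111001111000 = 3704
(x & (x - 1) clears the lowest set bit of x.)

3704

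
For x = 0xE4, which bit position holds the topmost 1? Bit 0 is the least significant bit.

7

0xE4 = 11100100
The topmost 1 is at position 7 (since 2^7 = 128 ≤ 228 < 256).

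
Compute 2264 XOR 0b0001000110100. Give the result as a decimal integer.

2264 = 100011011000
b = 001000110100
XOR → 101011101100 = 2796

2796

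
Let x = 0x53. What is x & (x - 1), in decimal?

82

x = 1010011 = 83
x - 1 = 1010010
AND   = 1010010 = 82
(x & (x - 1) clears the lowest set bit of x.)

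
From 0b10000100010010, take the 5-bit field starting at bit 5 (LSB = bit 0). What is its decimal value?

8

v = 10000100010010
Shift right by 5: 100001000
Mask low 5 bits: 01000 = 8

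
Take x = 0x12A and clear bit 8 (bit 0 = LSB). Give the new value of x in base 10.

x = 100101010
bit 8 is currently 1; clear it via x & ~(1 << 8) = x & ~256
→ 000101010 = 42

42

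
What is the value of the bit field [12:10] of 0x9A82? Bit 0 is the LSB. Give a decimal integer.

v = 1001101010000010
Shift right by 10: 100110
Mask low 3 bits: 110 = 6

6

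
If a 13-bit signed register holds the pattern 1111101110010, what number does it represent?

pattern = 1111101110010 (MSB is 1 ⇒ negative)
Invert: 0000010001101, add 1 → 0000010001110 = 142, so the value is -142.
(Equivalently: 8050 - 2^13 = 8050 - 8192 = -142.)

-142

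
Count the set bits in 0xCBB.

8

0xCBB = 110010111011
Count the 1s: 1 + 1 + 1 + 1 + 1 + 1 + 1 + 1 = 8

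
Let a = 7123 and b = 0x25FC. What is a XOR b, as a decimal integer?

15919

7123 = 01101111010011
0x25FC = 10010111111100
XOR → 11111000101111 = 15919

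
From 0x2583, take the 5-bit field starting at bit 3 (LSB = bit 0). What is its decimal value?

v = 10010110000011
Shift right by 3: 10010110000
Mask low 5 bits: 10000 = 16

16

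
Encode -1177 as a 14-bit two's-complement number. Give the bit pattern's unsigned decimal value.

15207

1177 in 14 bits: 00010010011001
Invert: 11101101100110
Add 1:  11101101100111 = 15207
(Check: 2^14 - 1177 = 16384 - 1177 = 15207.)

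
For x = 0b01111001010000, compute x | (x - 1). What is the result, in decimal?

7775

x = 1111001010000 = 7760
x - 1 = 1111001001111
OR    = 1111001011111 = 7775
(x | (x - 1) sets all bits below the lowest set bit.)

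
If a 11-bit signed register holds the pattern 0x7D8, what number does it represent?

-40

pattern = 11111011000 (MSB is 1 ⇒ negative)
Invert: 00000100111, add 1 → 00000101000 = 40, so the value is -40.
(Equivalently: 2008 - 2^11 = 2008 - 2048 = -40.)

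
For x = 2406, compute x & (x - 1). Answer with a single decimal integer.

x = 100101100110 = 2406
x - 1 = 100101100101
AND   = 100101100100 = 2404
(x & (x - 1) clears the lowest set bit of x.)

2404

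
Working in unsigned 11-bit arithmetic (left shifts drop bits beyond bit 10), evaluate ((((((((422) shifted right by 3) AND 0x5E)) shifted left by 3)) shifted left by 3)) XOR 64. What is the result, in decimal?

1344

422 = 00110100110
→ shifted right by 3 → 00000110100 = 52
0x5E = 00001011110
→ AND → 00000010100 = 20
→ shifted left by 3 (mod 2^11) → 00010100000 = 160
→ shifted left by 3 (mod 2^11) → 10100000000 = 1280
64 = 00001000000
→ XOR → 10101000000 = 1344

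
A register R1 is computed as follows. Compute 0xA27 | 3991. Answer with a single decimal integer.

4023

0xA27 = 101000100111
3991 = 111110010111
 OR → 111110110111 = 4023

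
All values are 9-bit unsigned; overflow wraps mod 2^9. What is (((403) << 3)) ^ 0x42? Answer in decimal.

403 = 110010011
→ << 3 (mod 2^9) → 010011000 = 152
0x42 = 001000010
→ ^ → 011011010 = 218

218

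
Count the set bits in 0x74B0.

0x74B0 = 111010010110000
Count the 1s: 1 + 1 + 1 + 1 + 1 + 1 + 1 = 7

7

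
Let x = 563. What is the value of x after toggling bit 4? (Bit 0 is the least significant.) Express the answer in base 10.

547

x = 01000110011
bit 4 is currently 1; toggle it via x ^ (1 << 4) = x ^ 16
→ 01000100011 = 547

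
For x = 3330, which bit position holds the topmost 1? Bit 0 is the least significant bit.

3330 = 110100000010
The topmost 1 is at position 11 (since 2^11 = 2048 ≤ 3330 < 4096).

11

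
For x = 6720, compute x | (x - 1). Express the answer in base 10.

x = 1101001000000 = 6720
x - 1 = 1101000111111
OR    = 1101001111111 = 6783
(x | (x - 1) sets all bits below the lowest set bit.)

6783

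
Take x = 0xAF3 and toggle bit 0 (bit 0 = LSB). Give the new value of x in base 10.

2802

x = 101011110011
bit 0 is currently 1; toggle it via x ^ (1 << 0) = x ^ 1
→ 101011110010 = 2802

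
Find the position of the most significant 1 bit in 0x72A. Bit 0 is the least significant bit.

10

0x72A = 11100101010
The topmost 1 is at position 10 (since 2^10 = 1024 ≤ 1834 < 2048).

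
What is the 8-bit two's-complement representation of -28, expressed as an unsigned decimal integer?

28 in 8 bits: 00011100
Invert: 11100011
Add 1:  11100100 = 228
(Check: 2^8 - 28 = 256 - 28 = 228.)

228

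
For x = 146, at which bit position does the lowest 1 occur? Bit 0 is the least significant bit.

146 = 10010010
Trailing zeros: 1, so the lowest set bit is bit 1 (value 2).

1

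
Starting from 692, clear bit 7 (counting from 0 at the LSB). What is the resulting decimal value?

x = 01010110100
bit 7 is currently 1; clear it via x & ~(1 << 7) = x & ~128
→ 01000110100 = 564

564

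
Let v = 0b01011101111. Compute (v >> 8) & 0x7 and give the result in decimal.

2

v = 01011101111
Shift right by 8: 010
Mask low 3 bits: 010 = 2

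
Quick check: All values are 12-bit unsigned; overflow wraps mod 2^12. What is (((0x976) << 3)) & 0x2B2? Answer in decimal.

0x976 = 100101110110
→ << 3 (mod 2^12) → 101110110000 = 2992
0x2B2 = 001010110010
→ & → 001010110000 = 688

688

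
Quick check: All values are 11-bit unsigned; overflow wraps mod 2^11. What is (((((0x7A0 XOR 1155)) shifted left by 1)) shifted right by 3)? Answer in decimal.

200

0x7A0 = 11110100000
1155 = 10010000011
→ XOR → 01100100011 = 803
→ shifted left by 1 (mod 2^11) → 11001000110 = 1606
→ shifted right by 3 → 00011001000 = 200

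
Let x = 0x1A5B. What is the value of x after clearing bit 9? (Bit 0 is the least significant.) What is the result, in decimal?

x = 01101001011011
bit 9 is currently 1; clear it via x & ~(1 << 9) = x & ~512
→ 01100001011011 = 6235

6235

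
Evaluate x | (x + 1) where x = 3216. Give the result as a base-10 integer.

3217

x = 110010010000 = 3216
x + 1 = 110010010001
OR    = 110010010001 = 3217
(x | (x + 1) sets the lowest cleared bit.)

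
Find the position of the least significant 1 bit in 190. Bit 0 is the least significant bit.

1

190 = 10111110
Trailing zeros: 1, so the lowest set bit is bit 1 (value 2).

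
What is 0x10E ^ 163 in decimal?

0x10E = 100001110
163 = 010100011
XOR → 110101101 = 429

429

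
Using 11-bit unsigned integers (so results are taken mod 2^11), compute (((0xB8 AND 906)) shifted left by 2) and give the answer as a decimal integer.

0xB8 = 00010111000
906 = 01110001010
→ AND → 00010001000 = 136
→ shifted left by 2 (mod 2^11) → 01000100000 = 544

544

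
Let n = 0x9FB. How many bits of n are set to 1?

0x9FB = 100111111011
Count the 1s: 1 + 1 + 1 + 1 + 1 + 1 + 1 + 1 + 1 = 9

9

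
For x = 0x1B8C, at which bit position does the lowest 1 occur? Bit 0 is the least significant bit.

0x1B8C = 1101110001100
Trailing zeros: 2, so the lowest set bit is bit 2 (value 4).

2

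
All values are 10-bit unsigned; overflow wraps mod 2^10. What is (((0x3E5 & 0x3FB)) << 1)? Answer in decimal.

0x3E5 = 1111100101
0x3FB = 1111111011
→ & → 1111100001 = 993
→ << 1 (mod 2^10) → 1111000010 = 962

962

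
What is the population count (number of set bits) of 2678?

7

2678 = 101001110110
Count the 1s: 1 + 1 + 1 + 1 + 1 + 1 + 1 = 7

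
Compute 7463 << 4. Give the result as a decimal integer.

119408

7463 = 00001110100100111
shift left by 4 → 11101001001110000 = 119408
(equivalently, 7463 × 2^4 = 7463 × 16)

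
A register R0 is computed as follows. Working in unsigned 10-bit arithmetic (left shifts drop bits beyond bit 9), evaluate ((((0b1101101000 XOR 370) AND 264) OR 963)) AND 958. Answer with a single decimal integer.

0b1101101000 = 1101101000
370 = 0101110010
→ XOR → 1000011010 = 538
264 = 0100001000
→ AND → 0000001000 = 8
963 = 1111000011
→ OR → 1111001011 = 971
958 = 1110111110
→ AND → 1110001010 = 906

906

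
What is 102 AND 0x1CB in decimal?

102 = 001100110
0x1CB = 111001011
AND → 001000010 = 66

66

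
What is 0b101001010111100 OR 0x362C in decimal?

a = 101001010111100
0x362C = 011011000101100
 OR → 111011010111100 = 30396

30396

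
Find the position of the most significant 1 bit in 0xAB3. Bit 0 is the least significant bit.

11

0xAB3 = 101010110011
The topmost 1 is at position 11 (since 2^11 = 2048 ≤ 2739 < 4096).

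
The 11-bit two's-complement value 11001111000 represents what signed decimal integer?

-392

pattern = 11001111000 (MSB is 1 ⇒ negative)
Invert: 00110000111, add 1 → 00110001000 = 392, so the value is -392.
(Equivalently: 1656 - 2^11 = 1656 - 2048 = -392.)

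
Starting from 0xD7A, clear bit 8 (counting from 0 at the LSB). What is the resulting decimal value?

3194

x = 0110101111010
bit 8 is currently 1; clear it via x & ~(1 << 8) = x & ~256
→ 0110001111010 = 3194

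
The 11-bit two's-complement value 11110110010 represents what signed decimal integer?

pattern = 11110110010 (MSB is 1 ⇒ negative)
Invert: 00001001101, add 1 → 00001001110 = 78, so the value is -78.
(Equivalently: 1970 - 2^11 = 1970 - 2048 = -78.)

-78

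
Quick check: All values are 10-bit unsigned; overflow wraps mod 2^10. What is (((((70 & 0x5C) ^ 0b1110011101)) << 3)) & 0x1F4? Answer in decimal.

192

70 = 0001000110
0x5C = 0001011100
→ & → 0001000100 = 68
0b1110011101 = 1110011101
→ ^ → 1111011001 = 985
→ << 3 (mod 2^10) → 1011001000 = 712
0x1F4 = 0111110100
→ & → 0011000000 = 192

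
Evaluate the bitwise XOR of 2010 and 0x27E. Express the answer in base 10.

2010 = 11111011010
0x27E = 01001111110
XOR → 10110100100 = 1444

1444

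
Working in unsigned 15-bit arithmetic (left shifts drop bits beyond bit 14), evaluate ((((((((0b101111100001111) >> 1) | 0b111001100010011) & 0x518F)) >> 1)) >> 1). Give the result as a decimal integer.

5217

0b101111100001111 = 101111100001111
→ >> 1 → 010111110000111 = 12167
0b111001100010011 = 111001100010011
→ | → 111111110010111 = 32663
0x518F = 101000110001111
→ & → 101000110000111 = 20871
→ >> 1 → 010100011000011 = 10435
→ >> 1 → 001010001100001 = 5217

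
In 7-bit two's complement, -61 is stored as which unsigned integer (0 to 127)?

67

61 in 7 bits: 0111101
Invert: 1000010
Add 1:  1000011 = 67
(Check: 2^7 - 61 = 128 - 61 = 67.)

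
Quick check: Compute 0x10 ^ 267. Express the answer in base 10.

283

0x10 = 000010000
267 = 100001011
XOR → 100011011 = 283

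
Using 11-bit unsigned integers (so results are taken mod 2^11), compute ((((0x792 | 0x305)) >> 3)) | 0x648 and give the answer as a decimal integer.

0x792 = 11110010010
0x305 = 01100000101
→ | → 11110010111 = 1943
→ >> 3 → 00011110010 = 242
0x648 = 11001001000
→ | → 11011111010 = 1786

1786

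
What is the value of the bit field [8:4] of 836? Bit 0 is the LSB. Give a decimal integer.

v = 01101000100
Shift right by 4: 0110100
Mask low 5 bits: 10100 = 20

20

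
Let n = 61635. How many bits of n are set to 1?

8

61635 = 1111000011000011
Count the 1s: 1 + 1 + 1 + 1 + 1 + 1 + 1 + 1 = 8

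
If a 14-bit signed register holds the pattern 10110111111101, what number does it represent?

pattern = 10110111111101 (MSB is 1 ⇒ negative)
Invert: 01001000000010, add 1 → 01001000000011 = 4611, so the value is -4611.
(Equivalently: 11773 - 2^14 = 11773 - 16384 = -4611.)

-4611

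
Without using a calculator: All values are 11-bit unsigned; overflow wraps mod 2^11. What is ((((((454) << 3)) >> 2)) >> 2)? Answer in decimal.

99

454 = 00111000110
→ << 3 (mod 2^11) → 11000110000 = 1584
→ >> 2 → 00110001100 = 396
→ >> 2 → 00001100011 = 99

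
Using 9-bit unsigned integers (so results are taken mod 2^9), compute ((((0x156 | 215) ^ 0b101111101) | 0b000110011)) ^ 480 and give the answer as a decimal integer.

0x156 = 101010110
215 = 011010111
→ | → 111010111 = 471
0b101111101 = 101111101
→ ^ → 010101010 = 170
0b000110011 = 000110011
→ | → 010111011 = 187
480 = 111100000
→ ^ → 101011011 = 347

347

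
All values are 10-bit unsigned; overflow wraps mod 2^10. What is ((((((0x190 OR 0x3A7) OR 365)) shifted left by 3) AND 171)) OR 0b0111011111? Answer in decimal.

511

0x190 = 0110010000
0x3A7 = 1110100111
→ OR → 1110110111 = 951
365 = 0101101101
→ OR → 1111111111 = 1023
→ shifted left by 3 (mod 2^10) → 1111111000 = 1016
171 = 0010101011
→ AND → 0010101000 = 168
0b0111011111 = 0111011111
→ OR → 0111111111 = 511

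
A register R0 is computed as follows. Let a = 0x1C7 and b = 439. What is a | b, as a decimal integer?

503

0x1C7 = 111000111
439 = 110110111
 OR → 111110111 = 503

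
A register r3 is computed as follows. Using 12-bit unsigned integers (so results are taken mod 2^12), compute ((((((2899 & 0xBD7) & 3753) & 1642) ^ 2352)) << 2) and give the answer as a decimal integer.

3264

2899 = 101101010011
0xBD7 = 101111010111
→ & → 101101010011 = 2899
3753 = 111010101001
→ & → 101000000001 = 2561
1642 = 011001101010
→ & → 001000000000 = 512
2352 = 100100110000
→ ^ → 101100110000 = 2864
→ << 2 (mod 2^12) → 110011000000 = 3264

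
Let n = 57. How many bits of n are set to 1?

57 = 111001
Count the 1s: 1 + 1 + 1 + 1 = 4

4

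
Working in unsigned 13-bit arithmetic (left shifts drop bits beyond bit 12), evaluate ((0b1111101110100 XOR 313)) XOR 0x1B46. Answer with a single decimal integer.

0b1111101110100 = 1111101110100
313 = 0000100111001
→ XOR → 1111001001101 = 7757
0x1B46 = 1101101000110
→ XOR → 0010100001011 = 1291

1291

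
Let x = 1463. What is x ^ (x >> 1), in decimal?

x = 10110110111 = 1463
x>>1 = 01011011011
XOR  = 11101101100 = 1900
(x ^ (x >> 1) gives the standard binary-reflected Gray code of x.)

1900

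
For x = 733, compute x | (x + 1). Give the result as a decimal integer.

735

x = 1011011101 = 733
x + 1 = 1011011110
OR    = 1011011111 = 735
(x | (x + 1) sets the lowest cleared bit.)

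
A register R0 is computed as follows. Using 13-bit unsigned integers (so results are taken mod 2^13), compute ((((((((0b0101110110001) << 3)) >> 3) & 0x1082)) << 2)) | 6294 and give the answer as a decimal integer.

0b0101110110001 = 0101110110001
→ << 3 (mod 2^13) → 1110110001000 = 7560
→ >> 3 → 0001110110001 = 945
0x1082 = 1000010000010
→ & → 0000010000000 = 128
→ << 2 (mod 2^13) → 0001000000000 = 512
6294 = 1100010010110
→ | → 1101010010110 = 6806

6806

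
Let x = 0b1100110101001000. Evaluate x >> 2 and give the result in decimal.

13138

x = 1100110101001000
shift right by 2 → 0011001101010010 = 13138
(equivalently, floor(52552 / 4))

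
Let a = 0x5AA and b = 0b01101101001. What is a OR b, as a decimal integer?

2027

0x5AA = 10110101010
b = 01101101001
 OR → 11111101011 = 2027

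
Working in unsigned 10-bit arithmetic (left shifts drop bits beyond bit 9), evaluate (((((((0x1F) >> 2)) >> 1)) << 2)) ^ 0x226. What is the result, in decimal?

0x1F = 0000011111
→ >> 2 → 0000000111 = 7
→ >> 1 → 0000000011 = 3
→ << 2 (mod 2^10) → 0000001100 = 12
0x226 = 1000100110
→ ^ → 1000101010 = 554

554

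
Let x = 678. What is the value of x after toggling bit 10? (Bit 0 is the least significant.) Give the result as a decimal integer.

1702

x = 001010100110
bit 10 is currently 0; toggle it via x ^ (1 << 10) = x ^ 1024
→ 011010100110 = 1702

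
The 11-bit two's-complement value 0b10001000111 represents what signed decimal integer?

-953

pattern = 10001000111 (MSB is 1 ⇒ negative)
Invert: 01110111000, add 1 → 01110111001 = 953, so the value is -953.
(Equivalently: 1095 - 2^11 = 1095 - 2048 = -953.)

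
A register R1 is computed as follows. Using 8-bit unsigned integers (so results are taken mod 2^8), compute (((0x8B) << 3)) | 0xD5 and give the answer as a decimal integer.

221

0x8B = 10001011
→ << 3 (mod 2^8) → 01011000 = 88
0xD5 = 11010101
→ | → 11011101 = 221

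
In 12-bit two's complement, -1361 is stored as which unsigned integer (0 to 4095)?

1361 in 12 bits: 010101010001
Invert: 101010101110
Add 1:  101010101111 = 2735
(Check: 2^12 - 1361 = 4096 - 1361 = 2735.)

2735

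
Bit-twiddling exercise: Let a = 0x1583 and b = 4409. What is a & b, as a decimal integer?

0x1583 = 1010110000011
4409 = 1000100111001
AND → 1000100000001 = 4353

4353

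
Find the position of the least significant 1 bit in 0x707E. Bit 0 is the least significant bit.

1

0x707E = 111000001111110
Trailing zeros: 1, so the lowest set bit is bit 1 (value 2).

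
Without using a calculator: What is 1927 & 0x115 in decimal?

261

1927 = 11110000111
0x115 = 00100010101
AND → 00100000101 = 261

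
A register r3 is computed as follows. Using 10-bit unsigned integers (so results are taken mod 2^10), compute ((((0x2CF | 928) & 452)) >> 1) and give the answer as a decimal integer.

0x2CF = 1011001111
928 = 1110100000
→ | → 1111101111 = 1007
452 = 0111000100
→ & → 0111000100 = 452
→ >> 1 → 0011100010 = 226

226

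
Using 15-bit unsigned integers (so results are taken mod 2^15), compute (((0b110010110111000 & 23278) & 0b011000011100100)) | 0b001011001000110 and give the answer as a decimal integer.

0b110010110111000 = 110010110111000
23278 = 101101011101110
→ & → 100000010101000 = 16552
0b011000011100100 = 011000011100100
→ & → 000000010100000 = 160
0b001011001000110 = 001011001000110
→ | → 001011011100110 = 5862

5862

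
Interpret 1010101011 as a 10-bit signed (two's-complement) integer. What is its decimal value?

-341

pattern = 1010101011 (MSB is 1 ⇒ negative)
Invert: 0101010100, add 1 → 0101010101 = 341, so the value is -341.
(Equivalently: 683 - 2^10 = 683 - 1024 = -341.)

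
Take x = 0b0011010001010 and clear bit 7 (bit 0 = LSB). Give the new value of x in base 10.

1546

x = 0011010001010
bit 7 is currently 1; clear it via x & ~(1 << 7) = x & ~128
→ 0011000001010 = 1546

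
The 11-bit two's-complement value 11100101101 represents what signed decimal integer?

-211

pattern = 11100101101 (MSB is 1 ⇒ negative)
Invert: 00011010010, add 1 → 00011010011 = 211, so the value is -211.
(Equivalently: 1837 - 2^11 = 1837 - 2048 = -211.)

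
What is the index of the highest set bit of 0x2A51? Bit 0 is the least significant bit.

0x2A51 = 10101001010001
The topmost 1 is at position 13 (since 2^13 = 8192 ≤ 10833 < 16384).

13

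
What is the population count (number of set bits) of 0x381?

0x381 = 1110000001
Count the 1s: 1 + 1 + 1 + 1 = 4

4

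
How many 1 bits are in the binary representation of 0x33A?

0x33A = 1100111010
Count the 1s: 1 + 1 + 1 + 1 + 1 + 1 = 6

6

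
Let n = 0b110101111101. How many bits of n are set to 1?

9

n = 110101111101
Count the 1s: 1 + 1 + 1 + 1 + 1 + 1 + 1 + 1 + 1 = 9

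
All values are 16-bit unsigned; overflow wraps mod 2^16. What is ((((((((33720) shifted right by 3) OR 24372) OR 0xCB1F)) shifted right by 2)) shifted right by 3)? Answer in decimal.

33720 = 1000001110111000
→ shifted right by 3 → 0001000001110111 = 4215
24372 = 0101111100110100
→ OR → 0101111101110111 = 24439
0xCB1F = 1100101100011111
→ OR → 1101111101111111 = 57215
→ shifted right by 2 → 0011011111011111 = 14303
→ shifted right by 3 → 0000011011111011 = 1787

1787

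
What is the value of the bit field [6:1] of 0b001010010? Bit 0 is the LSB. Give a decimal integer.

41

v = 001010010
Shift right by 1: 00101001
Mask low 6 bits: 101001 = 41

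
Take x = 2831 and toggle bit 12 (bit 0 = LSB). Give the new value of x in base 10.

6927

x = 0101100001111
bit 12 is currently 0; toggle it via x ^ (1 << 12) = x ^ 4096
→ 1101100001111 = 6927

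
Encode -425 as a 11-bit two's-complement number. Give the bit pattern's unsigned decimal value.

425 in 11 bits: 00110101001
Invert: 11001010110
Add 1:  11001010111 = 1623
(Check: 2^11 - 425 = 2048 - 425 = 1623.)

1623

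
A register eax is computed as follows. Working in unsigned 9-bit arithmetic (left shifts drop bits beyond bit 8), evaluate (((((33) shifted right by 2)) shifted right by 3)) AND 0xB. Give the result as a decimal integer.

33 = 000100001
→ shifted right by 2 → 000001000 = 8
→ shifted right by 3 → 000000001 = 1
0xB = 000001011
→ AND → 000000001 = 1

1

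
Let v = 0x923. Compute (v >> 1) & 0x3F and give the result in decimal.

17

v = 0100100100011
Shift right by 1: 010010010001
Mask low 6 bits: 010001 = 17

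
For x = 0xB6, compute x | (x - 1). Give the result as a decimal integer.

183

x = 10110110 = 182
x - 1 = 10110101
OR    = 10110111 = 183
(x | (x - 1) sets all bits below the lowest set bit.)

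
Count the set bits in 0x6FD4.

10

0x6FD4 = 110111111010100
Count the 1s: 1 + 1 + 1 + 1 + 1 + 1 + 1 + 1 + 1 + 1 = 10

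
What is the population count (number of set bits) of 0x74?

0x74 = 1110100
Count the 1s: 1 + 1 + 1 + 1 = 4

4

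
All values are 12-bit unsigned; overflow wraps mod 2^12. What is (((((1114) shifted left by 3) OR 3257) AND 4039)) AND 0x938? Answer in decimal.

2048

1114 = 010001011010
→ shifted left by 3 (mod 2^12) → 001011010000 = 720
3257 = 110010111001
→ OR → 111011111001 = 3833
4039 = 111111000111
→ AND → 111011000001 = 3777
0x938 = 100100111000
→ AND → 100000000000 = 2048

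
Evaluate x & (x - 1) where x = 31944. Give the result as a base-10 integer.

x = 111110011001000 = 31944
x - 1 = 111110011000111
AND   = 111110011000000 = 31936
(x & (x - 1) clears the lowest set bit of x.)

31936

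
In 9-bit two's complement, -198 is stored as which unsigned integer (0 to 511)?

314

198 in 9 bits: 011000110
Invert: 100111001
Add 1:  100111010 = 314
(Check: 2^9 - 198 = 512 - 198 = 314.)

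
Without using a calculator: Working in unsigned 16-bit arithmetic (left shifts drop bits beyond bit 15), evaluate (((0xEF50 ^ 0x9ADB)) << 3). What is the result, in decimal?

44120

0xEF50 = 1110111101010000
0x9ADB = 1001101011011011
→ ^ → 0111010110001011 = 30091
→ << 3 (mod 2^16) → 1010110001011000 = 44120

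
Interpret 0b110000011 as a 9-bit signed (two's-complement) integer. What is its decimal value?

pattern = 110000011 (MSB is 1 ⇒ negative)
Invert: 001111100, add 1 → 001111101 = 125, so the value is -125.
(Equivalently: 387 - 2^9 = 387 - 512 = -125.)

-125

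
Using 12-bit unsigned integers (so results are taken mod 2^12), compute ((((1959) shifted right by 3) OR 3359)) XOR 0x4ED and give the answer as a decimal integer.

1959 = 011110100111
→ shifted right by 3 → 000011110100 = 244
3359 = 110100011111
→ OR → 110111111111 = 3583
0x4ED = 010011101101
→ XOR → 100100010010 = 2322

2322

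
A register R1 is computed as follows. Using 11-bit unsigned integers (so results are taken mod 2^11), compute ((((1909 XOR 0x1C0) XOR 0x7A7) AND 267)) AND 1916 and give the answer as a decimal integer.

256

1909 = 11101110101
0x1C0 = 00111000000
→ XOR → 11010110101 = 1717
0x7A7 = 11110100111
→ XOR → 00100010010 = 274
267 = 00100001011
→ AND → 00100000010 = 258
1916 = 11101111100
→ AND → 00100000000 = 256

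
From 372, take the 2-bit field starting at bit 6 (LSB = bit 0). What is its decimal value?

v = 101110100
Shift right by 6: 101
Mask low 2 bits: 01 = 1

1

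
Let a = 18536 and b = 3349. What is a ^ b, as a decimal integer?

18536 = 100100001101000
3349 = 000110100010101
XOR → 100010101111101 = 17789

17789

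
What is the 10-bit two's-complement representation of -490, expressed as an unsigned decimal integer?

490 in 10 bits: 0111101010
Invert: 1000010101
Add 1:  1000010110 = 534
(Check: 2^10 - 490 = 1024 - 490 = 534.)

534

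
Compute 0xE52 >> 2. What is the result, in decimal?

0xE52 = 111001010010
shift right by 2 → 001110010100 = 916
(equivalently, floor(3666 / 4))

916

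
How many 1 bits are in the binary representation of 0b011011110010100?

n = 11011110010100
Count the 1s: 1 + 1 + 1 + 1 + 1 + 1 + 1 + 1 = 8

8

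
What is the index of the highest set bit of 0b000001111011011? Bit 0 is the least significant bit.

9

0b000001111011011 = 1111011011
The topmost 1 is at position 9 (since 2^9 = 512 ≤ 987 < 1024).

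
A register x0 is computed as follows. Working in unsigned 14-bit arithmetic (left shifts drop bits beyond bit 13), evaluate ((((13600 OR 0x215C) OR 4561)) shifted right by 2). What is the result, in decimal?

3455

13600 = 11010100100000
0x215C = 10000101011100
→ OR → 11010101111100 = 13692
4561 = 01000111010001
→ OR → 11010111111101 = 13821
→ shifted right by 2 → 00110101111111 = 3455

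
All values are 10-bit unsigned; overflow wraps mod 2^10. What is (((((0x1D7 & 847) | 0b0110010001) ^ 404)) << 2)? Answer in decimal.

268

0x1D7 = 0111010111
847 = 1101001111
→ & → 0101000111 = 327
0b0110010001 = 0110010001
→ | → 0111010111 = 471
404 = 0110010100
→ ^ → 0001000011 = 67
→ << 2 (mod 2^10) → 0100001100 = 268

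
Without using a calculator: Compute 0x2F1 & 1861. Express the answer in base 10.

577

0x2F1 = 01011110001
1861 = 11101000101
AND → 01001000001 = 577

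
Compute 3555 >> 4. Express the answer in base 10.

222

3555 = 110111100011
shift right by 4 → 000011011110 = 222
(equivalently, floor(3555 / 16))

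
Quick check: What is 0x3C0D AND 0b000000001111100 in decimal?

12

0x3C0D = 11110000001101
b = 00000001111100
AND → 00000000001100 = 12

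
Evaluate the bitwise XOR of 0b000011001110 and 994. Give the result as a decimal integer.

812

a = 0011001110
994 = 1111100010
XOR → 1100101100 = 812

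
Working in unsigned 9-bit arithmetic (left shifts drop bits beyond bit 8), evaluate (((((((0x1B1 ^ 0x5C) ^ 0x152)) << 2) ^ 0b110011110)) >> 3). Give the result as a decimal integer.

0x1B1 = 110110001
0x5C = 001011100
→ ^ → 111101101 = 493
0x152 = 101010010
→ ^ → 010111111 = 191
→ << 2 (mod 2^9) → 011111100 = 252
0b110011110 = 110011110
→ ^ → 101100010 = 354
→ >> 3 → 000101100 = 44

44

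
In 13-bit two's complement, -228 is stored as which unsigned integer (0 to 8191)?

7964

228 in 13 bits: 0000011100100
Invert: 1111100011011
Add 1:  1111100011100 = 7964
(Check: 2^13 - 228 = 8192 - 228 = 7964.)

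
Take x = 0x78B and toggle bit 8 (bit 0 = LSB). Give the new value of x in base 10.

1675

x = 011110001011
bit 8 is currently 1; toggle it via x ^ (1 << 8) = x ^ 256
→ 011010001011 = 1675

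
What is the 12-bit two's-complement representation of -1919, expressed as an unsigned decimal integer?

2177

1919 in 12 bits: 011101111111
Invert: 100010000000
Add 1:  100010000001 = 2177
(Check: 2^12 - 1919 = 4096 - 1919 = 2177.)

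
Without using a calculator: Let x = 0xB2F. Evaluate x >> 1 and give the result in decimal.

0xB2F = 101100101111
shift right by 1 → 010110010111 = 1431
(equivalently, floor(2863 / 2))

1431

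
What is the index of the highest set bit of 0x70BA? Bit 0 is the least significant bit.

0x70BA = 111000010111010
The topmost 1 is at position 14 (since 2^14 = 16384 ≤ 28858 < 32768).

14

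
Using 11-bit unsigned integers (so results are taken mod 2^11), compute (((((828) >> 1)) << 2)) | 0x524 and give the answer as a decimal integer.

1916

828 = 01100111100
→ >> 1 → 00110011110 = 414
→ << 2 (mod 2^11) → 11001111000 = 1656
0x524 = 10100100100
→ | → 11101111100 = 1916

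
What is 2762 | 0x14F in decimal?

3023

2762 = 101011001010
0x14F = 000101001111
 OR → 101111001111 = 3023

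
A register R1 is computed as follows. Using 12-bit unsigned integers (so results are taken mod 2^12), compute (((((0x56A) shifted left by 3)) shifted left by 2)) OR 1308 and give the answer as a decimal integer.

0x56A = 010101101010
→ shifted left by 3 (mod 2^12) → 101101010000 = 2896
→ shifted left by 2 (mod 2^12) → 110101000000 = 3392
1308 = 010100011100
→ OR → 110101011100 = 3420

3420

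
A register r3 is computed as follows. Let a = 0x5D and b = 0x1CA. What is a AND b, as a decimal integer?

0x5D = 001011101
0x1CA = 111001010
AND → 001001000 = 72

72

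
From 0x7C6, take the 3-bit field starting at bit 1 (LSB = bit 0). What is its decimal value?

v = 11111000110
Shift right by 1: 1111100011
Mask low 3 bits: 011 = 3

3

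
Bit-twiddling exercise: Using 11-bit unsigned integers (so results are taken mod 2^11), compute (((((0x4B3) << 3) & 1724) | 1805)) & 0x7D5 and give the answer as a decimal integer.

0x4B3 = 10010110011
→ << 3 (mod 2^11) → 10110011000 = 1432
1724 = 11010111100
→ & → 10010011000 = 1176
1805 = 11100001101
→ | → 11110011101 = 1949
0x7D5 = 11111010101
→ & → 11110010101 = 1941

1941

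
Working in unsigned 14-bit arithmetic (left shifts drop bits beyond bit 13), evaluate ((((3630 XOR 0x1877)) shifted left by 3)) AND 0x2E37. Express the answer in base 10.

3630 = 00111000101110
0x1877 = 01100001110111
→ XOR → 01011001011001 = 5721
→ shifted left by 3 (mod 2^14) → 11001011001000 = 13000
0x2E37 = 10111000110111
→ AND → 10001000000000 = 8704

8704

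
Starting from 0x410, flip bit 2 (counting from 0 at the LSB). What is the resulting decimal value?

x = 10000010000
bit 2 is currently 0; toggle it via x ^ (1 << 2) = x ^ 4
→ 10000010100 = 1044

1044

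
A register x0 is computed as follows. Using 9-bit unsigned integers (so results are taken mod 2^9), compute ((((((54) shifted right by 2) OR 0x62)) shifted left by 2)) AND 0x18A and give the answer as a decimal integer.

54 = 000110110
→ shifted right by 2 → 000001101 = 13
0x62 = 001100010
→ OR → 001101111 = 111
→ shifted left by 2 (mod 2^9) → 110111100 = 444
0x18A = 110001010
→ AND → 110001000 = 392

392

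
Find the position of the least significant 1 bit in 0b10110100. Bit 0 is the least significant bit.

0b10110100 = 10110100
Trailing zeros: 2, so the lowest set bit is bit 2 (value 4).

2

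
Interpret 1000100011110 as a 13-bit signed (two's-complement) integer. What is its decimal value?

-3810

pattern = 1000100011110 (MSB is 1 ⇒ negative)
Invert: 0111011100001, add 1 → 0111011100010 = 3810, so the value is -3810.
(Equivalently: 4382 - 2^13 = 4382 - 8192 = -3810.)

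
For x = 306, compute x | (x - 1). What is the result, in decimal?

x = 100110010 = 306
x - 1 = 100110001
OR    = 100110011 = 307
(x | (x - 1) sets all bits below the lowest set bit.)

307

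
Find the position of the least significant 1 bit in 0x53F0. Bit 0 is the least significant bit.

0x53F0 = 101001111110000
Trailing zeros: 4, so the lowest set bit is bit 4 (value 16).

4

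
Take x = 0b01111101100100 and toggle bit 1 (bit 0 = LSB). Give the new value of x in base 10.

x = 01111101100100
bit 1 is currently 0; toggle it via x ^ (1 << 1) = x ^ 2
→ 01111101100110 = 8038

8038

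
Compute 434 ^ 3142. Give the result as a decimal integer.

3572

434 = 000110110010
3142 = 110001000110
XOR → 110111110100 = 3572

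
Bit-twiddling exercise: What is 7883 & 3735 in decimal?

7883 = 1111011001011
3735 = 0111010010111
AND → 0111010000011 = 3715

3715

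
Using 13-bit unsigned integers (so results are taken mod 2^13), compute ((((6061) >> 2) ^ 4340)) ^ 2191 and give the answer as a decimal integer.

7568

6061 = 1011110101101
→ >> 2 → 0010111101011 = 1515
4340 = 1000011110100
→ ^ → 1010100011111 = 5407
2191 = 0100010001111
→ ^ → 1110110010000 = 7568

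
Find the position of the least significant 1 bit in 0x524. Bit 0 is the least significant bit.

0x524 = 10100100100
Trailing zeros: 2, so the lowest set bit is bit 2 (value 4).

2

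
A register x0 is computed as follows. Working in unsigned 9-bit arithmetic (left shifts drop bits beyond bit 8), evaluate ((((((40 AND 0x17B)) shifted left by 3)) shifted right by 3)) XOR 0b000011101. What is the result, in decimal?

40 = 000101000
0x17B = 101111011
→ AND → 000101000 = 40
→ shifted left by 3 (mod 2^9) → 101000000 = 320
→ shifted right by 3 → 000101000 = 40
0b000011101 = 000011101
→ XOR → 000110101 = 53

53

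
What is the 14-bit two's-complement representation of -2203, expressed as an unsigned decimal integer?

14181

2203 in 14 bits: 00100010011011
Invert: 11011101100100
Add 1:  11011101100101 = 14181
(Check: 2^14 - 2203 = 16384 - 2203 = 14181.)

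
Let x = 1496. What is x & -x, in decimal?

8

x = 10111011000 = 1496
-x (two's complement) = …01000101000
AND   = 00000001000 = 8
(x & -x isolates the lowest set bit of x.)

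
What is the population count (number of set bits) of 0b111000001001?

5

n = 111000001001
Count the 1s: 1 + 1 + 1 + 1 + 1 = 5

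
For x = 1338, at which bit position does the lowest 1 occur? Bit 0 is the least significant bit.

1338 = 10100111010
Trailing zeros: 1, so the lowest set bit is bit 1 (value 2).

1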